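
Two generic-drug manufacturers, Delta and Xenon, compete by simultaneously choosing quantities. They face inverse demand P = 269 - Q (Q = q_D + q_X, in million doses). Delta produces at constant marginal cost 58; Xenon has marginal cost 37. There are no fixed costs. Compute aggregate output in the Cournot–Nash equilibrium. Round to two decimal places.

Delta's profit: π_D = (269 - Q)q_D - (58q_D). Setting ∂π_D/∂q_D = 0: 211 - 2q_D - (q_X) = 0.
Xenon's profit: π_X = (269 - Q)q_X - (37q_X). Setting ∂π_X/∂q_X = 0: 232 - 2q_X - (q_D) = 0.
Rearranging gives the reaction functions q_D = (211 - q_X)/2 and q_X = (232 - q_D)/2.
Solving the pair: q_D = 190/3, q_X = 253/3.
Total output Q = 190/3 + 253/3 = 443/3.

147.67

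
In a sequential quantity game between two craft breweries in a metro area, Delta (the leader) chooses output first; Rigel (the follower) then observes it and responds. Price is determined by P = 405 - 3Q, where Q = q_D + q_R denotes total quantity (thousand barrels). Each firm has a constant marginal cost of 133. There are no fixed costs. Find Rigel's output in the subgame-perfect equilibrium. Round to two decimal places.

22.67

The follower Rigel best-responds to any q_D: π_R = (405 - 3Q)q_R - 133q_R.
Setting the follower's marginal profit to zero, 272 - 3q_D - 6q_R = 0, i.e. q_R = (272 - 3q_D)/6.
Delta substitutes q_R(q_D) into its own profit: π_D = q_D(405 - 3q_D - (272 - 3q_D)/2) - 133q_D = (269 - (3/2)q_D)q_D - 133q_D.
The leader's first-order condition 136 - 3q_D = 0 yields q_D = 136/3.
Then q_R = (272 - 3·(136/3))/6 = 68/3.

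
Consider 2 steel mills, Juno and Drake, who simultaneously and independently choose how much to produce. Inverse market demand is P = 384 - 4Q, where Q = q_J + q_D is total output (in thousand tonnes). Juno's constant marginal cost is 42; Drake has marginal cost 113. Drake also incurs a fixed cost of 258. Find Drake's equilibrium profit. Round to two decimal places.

Juno's profit: π_J = (384 - 4Q)q_J - (42q_J). Setting ∂π_J/∂q_J = 0: 342 - 8q_J - 4(q_D) = 0.
Drake's profit: π_D = (384 - 4Q)q_D - (113q_D). Setting ∂π_D/∂q_D = 0: 271 - 8q_D - 4(q_J) = 0.
Best responses: q_J = (342 - 4q_D)/8, q_D = (271 - 4q_J)/8.
Solving the pair: q_J = 413/12, q_D = 50/3.
Price P = 384 - 4·(613/12) = 539/3.
Drake's profit: (539/3 - 113)·(50/3) - 258 = 853.1111.

853.11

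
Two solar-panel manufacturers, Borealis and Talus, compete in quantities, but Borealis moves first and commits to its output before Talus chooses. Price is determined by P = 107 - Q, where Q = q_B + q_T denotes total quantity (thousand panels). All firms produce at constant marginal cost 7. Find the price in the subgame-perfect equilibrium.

32

Solve by backward induction. Given q_B, the follower Talus maximises π_T = (107 - q_B - q_T)q_T - 7q_T.
∂π_T/∂q_T = 100 - q_B - 2q_T = 0 gives the reaction function q_T = (100 - q_B)/2.
Borealis substitutes q_T(q_B) into its own profit: π_B = q_B(107 - q_B - (100 - q_B)/2) - 7q_B = (57 - (1/2)q_B)q_B - 7q_B.
Leader FOC: 50 - q_B = 0, so q_B = 50.
Then q_T = (100 - 50)/2 = 25.
Total output Q = 75, so price P = 107 - 75 = 32.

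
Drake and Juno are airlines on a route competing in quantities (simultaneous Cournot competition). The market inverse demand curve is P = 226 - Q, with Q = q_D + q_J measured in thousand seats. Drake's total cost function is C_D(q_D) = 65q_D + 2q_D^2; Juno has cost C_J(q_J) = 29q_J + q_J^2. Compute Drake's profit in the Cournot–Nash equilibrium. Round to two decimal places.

1133.13

Drake's profit: π_D = (226 - Q)q_D - (65q_D + 2q_D²). Setting ∂π_D/∂q_D = 0: 161 - 6q_D - (q_J) = 0.
Juno's first-order condition: 197 - 4q_J - (q_D) = 0.
So q_D = (161 - q_J)/6 and q_J = (197 - q_D)/4.
Substituting one into the other gives q_D = 447/23 and q_J = 1021/23.
Price P = 226 - 1468/23 = 162.1739.
Drake's profit: 162.1739·(447/23) - 65·(447/23) - 2(447/23)² = 1133.1323.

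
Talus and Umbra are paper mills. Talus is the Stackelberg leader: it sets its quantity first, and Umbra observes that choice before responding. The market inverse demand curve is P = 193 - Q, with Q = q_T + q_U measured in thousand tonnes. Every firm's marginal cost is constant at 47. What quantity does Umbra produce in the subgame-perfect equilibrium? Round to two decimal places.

Solve by backward induction. Given q_T, the follower Umbra maximises π_U = (193 - q_T - q_U)q_U - 47q_U.
Setting the follower's marginal profit to zero, 146 - q_T - 2q_U = 0, i.e. q_U = (146 - q_T)/2.
The leader anticipates this reaction. Substituting into P = 193 - Q gives P = 120 - (1/2)q_T, so π_T = (120 - (1/2)q_T)q_T - 47q_T.
Leader FOC: 73 - q_T = 0, so q_T = 73.
Then q_U = (146 - 73)/2 = 73/2.

36.50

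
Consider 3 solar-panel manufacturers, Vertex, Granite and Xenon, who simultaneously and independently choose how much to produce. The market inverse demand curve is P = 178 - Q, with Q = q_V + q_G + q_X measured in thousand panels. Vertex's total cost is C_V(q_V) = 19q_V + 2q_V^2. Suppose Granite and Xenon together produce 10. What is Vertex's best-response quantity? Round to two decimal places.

With rivals' combined output fixed at 10, Vertex's profit is π_V = (178 - 10 - q_V)q_V - (19q_V + 2q_V²) = (168 - q_V)q_V - (19q_V + 2q_V²).
∂π_V/∂q_V = 149 - 6q_V = 0, so q_V = 149/6.

24.83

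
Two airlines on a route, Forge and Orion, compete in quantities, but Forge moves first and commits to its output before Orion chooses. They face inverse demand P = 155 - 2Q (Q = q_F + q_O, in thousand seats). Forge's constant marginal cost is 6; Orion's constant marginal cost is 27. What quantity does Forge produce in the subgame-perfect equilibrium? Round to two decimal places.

42.50

Solve by backward induction. Given q_F, the follower Orion maximises π_O = (155 - 2q_F - 2q_O)q_O - 27q_O.
Follower FOC: 128 - 2q_F - 4q_O = 0, so q_O(q_F) = (128 - 2q_F)/4.
The leader anticipates this reaction. Substituting into P = 155 - 2Q gives P = 91 - q_F, so π_F = (91 - q_F)q_F - 6q_F.
The leader's first-order condition 85 - 2q_F = 0 yields q_F = 85/2.
Then q_O = (128 - 2·(85/2))/4 = 43/4.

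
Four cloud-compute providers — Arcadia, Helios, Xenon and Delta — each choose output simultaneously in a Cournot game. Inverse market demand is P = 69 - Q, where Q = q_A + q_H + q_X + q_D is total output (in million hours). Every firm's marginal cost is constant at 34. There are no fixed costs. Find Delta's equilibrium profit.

A representative firm's profit is π_i = q_i(69 - Q) - 34q_i.
Setting ∂π_i/∂q_i = 0 with rivals' quantities fixed: 35 - 2q_i - Σ_{j≠i} q_j = 0.
By symmetry each firm produces the same amount; substituting Σ_{j≠i} q_j = 3q_i yields q_i = 35/5 = 7.
Price P = 69 - 28 = 41.
Delta's profit: (41 - 34)·7 = 49.

49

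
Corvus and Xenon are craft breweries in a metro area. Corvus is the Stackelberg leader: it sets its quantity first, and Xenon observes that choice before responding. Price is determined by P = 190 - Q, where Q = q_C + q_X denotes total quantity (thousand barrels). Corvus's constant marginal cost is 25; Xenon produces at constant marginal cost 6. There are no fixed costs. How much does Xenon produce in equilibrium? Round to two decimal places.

55.50

Solve by backward induction. Given q_C, the follower Xenon maximises π_X = (190 - q_C - q_X)q_X - 6q_X.
Setting the follower's marginal profit to zero, 184 - q_C - 2q_X = 0, i.e. q_X = (184 - q_C)/2.
Corvus substitutes q_X(q_C) into its own profit: π_C = q_C(190 - q_C - (184 - q_C)/2) - 25q_C = (98 - (1/2)q_C)q_C - 25q_C.
The leader's first-order condition 73 - q_C = 0 yields q_C = 73.
Then q_X = (184 - 73)/2 = 111/2.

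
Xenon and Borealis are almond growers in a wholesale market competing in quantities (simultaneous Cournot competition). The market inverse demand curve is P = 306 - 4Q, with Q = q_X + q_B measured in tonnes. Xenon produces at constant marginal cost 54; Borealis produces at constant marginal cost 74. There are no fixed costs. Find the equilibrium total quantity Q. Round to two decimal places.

Xenon's profit: π_X = (306 - 4Q)q_X - (54q_X). Setting ∂π_X/∂q_X = 0: 252 - 8q_X - 4(q_B) = 0.
Borealis's profit: π_B = (306 - 4Q)q_B - (74q_B). Setting ∂π_B/∂q_B = 0: 232 - 8q_B - 4(q_X) = 0.
Best responses: q_X = (252 - 4q_B)/8, q_B = (232 - 4q_X)/8.
Solving the pair: q_X = 68/3, q_B = 53/3.
Total output Q = 68/3 + 53/3 = 121/3.

40.33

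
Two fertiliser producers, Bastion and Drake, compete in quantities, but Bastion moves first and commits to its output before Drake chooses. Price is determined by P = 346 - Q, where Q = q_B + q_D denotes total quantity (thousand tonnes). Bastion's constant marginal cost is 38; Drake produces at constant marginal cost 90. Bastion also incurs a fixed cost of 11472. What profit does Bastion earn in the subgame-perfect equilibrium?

The follower Drake best-responds to any q_B: π_D = (346 - Q)q_D - 90q_D.
Setting the follower's marginal profit to zero, 256 - q_B - 2q_D = 0, i.e. q_D = (256 - q_B)/2.
Bastion substitutes q_D(q_B) into its own profit: π_B = q_B(346 - q_B - (256 - q_B)/2) - 38q_B = (218 - (1/2)q_B)q_B - 38q_B.
The leader's first-order condition 180 - q_B = 0 yields q_B = 180.
Then q_D = (256 - 180)/2 = 38.
Price P = 346 - 218 = 128.
Bastion's profit: (128 - 38)·180 - 11472 = 4728.

4728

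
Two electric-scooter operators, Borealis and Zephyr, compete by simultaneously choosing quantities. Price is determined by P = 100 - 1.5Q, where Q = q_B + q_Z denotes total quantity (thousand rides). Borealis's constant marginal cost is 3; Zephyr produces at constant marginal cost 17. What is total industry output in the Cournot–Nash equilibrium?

40

Borealis's profit: π_B = (100 - 1.5Q)q_B - (3q_B). Setting ∂π_B/∂q_B = 0: 97 - 3q_B - (3/2)(q_Z) = 0.
Zephyr's first-order condition: 83 - 3q_Z - (3/2)(q_B) = 0.
So q_B = (97 - (3/2)q_Z)/3 and q_Z = (83 - (3/2)q_B)/3.
Substituting one into the other gives q_B = 74/3 and q_Z = 46/3.
Total output Q = 74/3 + 46/3 = 40.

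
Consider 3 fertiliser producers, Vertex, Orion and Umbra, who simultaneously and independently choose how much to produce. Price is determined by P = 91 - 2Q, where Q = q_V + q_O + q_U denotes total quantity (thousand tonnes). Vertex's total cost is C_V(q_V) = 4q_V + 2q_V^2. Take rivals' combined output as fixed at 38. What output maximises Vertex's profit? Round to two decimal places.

With rivals' combined output fixed at 38, Vertex's profit is π_V = (91 - 2·38 - 2q_V)q_V - (4q_V + 2q_V²) = (15 - 2q_V)q_V - (4q_V + 2q_V²).
∂π_V/∂q_V = 11 - 8q_V = 0, so q_V = 11/8.

1.38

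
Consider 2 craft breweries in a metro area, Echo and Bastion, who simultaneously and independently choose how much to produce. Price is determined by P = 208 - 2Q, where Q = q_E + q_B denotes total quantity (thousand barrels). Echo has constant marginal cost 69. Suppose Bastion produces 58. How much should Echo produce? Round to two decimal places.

With the rival's output fixed at 58, Echo's profit is π_E = (208 - 2·58 - 2q_E)q_E - (69q_E) = (92 - 2q_E)q_E - (69q_E).
∂π_E/∂q_E = 23 - 4q_E = 0, so q_E = 23/4.

5.75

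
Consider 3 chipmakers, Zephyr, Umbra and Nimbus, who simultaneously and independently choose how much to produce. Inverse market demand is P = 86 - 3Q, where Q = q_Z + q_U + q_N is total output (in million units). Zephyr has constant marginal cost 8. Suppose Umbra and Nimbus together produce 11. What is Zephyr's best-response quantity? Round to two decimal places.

7.50

With rivals' combined output fixed at 11, Zephyr's profit is π_Z = (86 - 3·11 - 3q_Z)q_Z - (8q_Z) = (53 - 3q_Z)q_Z - (8q_Z).
∂π_Z/∂q_Z = 45 - 6q_Z = 0, so q_Z = 15/2.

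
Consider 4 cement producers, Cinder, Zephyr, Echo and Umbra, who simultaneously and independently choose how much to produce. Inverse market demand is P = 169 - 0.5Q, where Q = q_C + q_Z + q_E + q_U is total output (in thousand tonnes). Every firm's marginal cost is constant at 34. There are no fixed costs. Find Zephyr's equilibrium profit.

1458

A representative firm's profit is π_i = q_i(169 - 0.5Q) - 34q_i.
Setting ∂π_i/∂q_i = 0 with rivals' quantities fixed: 135 - q_i - (1/2)·Σ_{j≠i} q_j = 0.
By symmetry each firm produces the same amount; substituting Σ_{j≠i} q_j = 3q_i yields q_i = 135/(5/2) = 54.
Price P = 169 - (1/2)·216 = 61.
Zephyr's profit: (61 - 34)·54 = 1458.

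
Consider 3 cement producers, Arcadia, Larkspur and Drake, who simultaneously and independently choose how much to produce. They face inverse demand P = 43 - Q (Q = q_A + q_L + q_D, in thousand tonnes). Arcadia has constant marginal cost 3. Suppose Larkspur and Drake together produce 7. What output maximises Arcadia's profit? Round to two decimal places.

With rivals' combined output fixed at 7, Arcadia's profit is π_A = (43 - 7 - q_A)q_A - (3q_A) = (36 - q_A)q_A - (3q_A).
∂π_A/∂q_A = 33 - 2q_A = 0, so q_A = 33/2.

16.50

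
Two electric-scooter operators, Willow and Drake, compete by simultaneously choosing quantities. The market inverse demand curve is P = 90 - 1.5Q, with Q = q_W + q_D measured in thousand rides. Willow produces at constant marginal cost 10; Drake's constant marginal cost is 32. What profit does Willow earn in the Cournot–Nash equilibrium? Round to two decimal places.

770.67

Willow's profit: π_W = (90 - 1.5Q)q_W - (10q_W). Setting ∂π_W/∂q_W = 0: 80 - 3q_W - (3/2)(q_D) = 0.
Drake's first-order condition: 58 - 3q_D - (3/2)(q_W) = 0.
So q_W = (80 - (3/2)q_D)/3 and q_D = (58 - (3/2)q_W)/3.
Solving the pair: q_W = 68/3, q_D = 8.
Price P = 90 - (3/2)·(92/3) = 44.
Willow's profit: (44 - 10)·(68/3) = 770.6667.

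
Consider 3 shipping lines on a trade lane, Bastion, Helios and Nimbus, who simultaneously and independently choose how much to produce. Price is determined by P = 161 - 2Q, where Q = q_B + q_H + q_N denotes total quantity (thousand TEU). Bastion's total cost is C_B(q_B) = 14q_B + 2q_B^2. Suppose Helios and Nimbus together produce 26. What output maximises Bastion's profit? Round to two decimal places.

11.88

With rivals' combined output fixed at 26, Bastion's profit is π_B = (161 - 2·26 - 2q_B)q_B - (14q_B + 2q_B²) = (109 - 2q_B)q_B - (14q_B + 2q_B²).
∂π_B/∂q_B = 95 - 8q_B = 0, so q_B = 95/8.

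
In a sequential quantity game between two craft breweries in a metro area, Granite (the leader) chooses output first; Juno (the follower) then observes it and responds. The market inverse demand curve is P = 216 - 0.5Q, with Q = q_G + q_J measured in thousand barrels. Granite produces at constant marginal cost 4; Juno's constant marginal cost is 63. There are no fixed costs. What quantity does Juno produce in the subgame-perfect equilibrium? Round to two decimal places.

17.50

Solve by backward induction. Given q_G, the follower Juno maximises π_J = (216 - (1/2)q_G - (1/2)q_J)q_J - 63q_J.
Follower FOC: 153 - (1/2)q_G - q_J = 0, so q_J(q_G) = (153 - (1/2)q_G).
Granite substitutes q_J(q_G) into its own profit: π_G = q_G(216 - (1/2)q_G - (153 - (1/2)q_G)/2) - 4q_G = (279/2 - (1/4)q_G)q_G - 4q_G.
Leader FOC: 271/2 - (1/2)q_G = 0, so q_G = 271.
Then q_J = (153 - (1/2)·271) = 35/2.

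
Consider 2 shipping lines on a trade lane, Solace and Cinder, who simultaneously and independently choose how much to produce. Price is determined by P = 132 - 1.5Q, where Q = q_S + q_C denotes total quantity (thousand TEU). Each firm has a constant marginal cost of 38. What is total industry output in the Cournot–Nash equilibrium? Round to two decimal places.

41.78

Each firm earns π_i = (132 - 1.5Q)q_i - 38q_i.
First-order condition (treating rivals' output as given): 94 - 3q_i - (3/2)q_j = 0.
By symmetry each firm produces the same amount; substituting q_j = q_i yields q_i = 94/(9/2) = 188/9.
Total output Q = 188/9 + 188/9 = 376/9.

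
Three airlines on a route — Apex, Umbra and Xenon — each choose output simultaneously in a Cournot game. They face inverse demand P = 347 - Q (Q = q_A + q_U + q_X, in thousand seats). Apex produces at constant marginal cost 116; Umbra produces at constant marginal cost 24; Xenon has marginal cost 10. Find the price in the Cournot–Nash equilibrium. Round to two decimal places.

Apex's profit: π_A = (347 - Q)q_A - (116q_A). Setting ∂π_A/∂q_A = 0: 231 - 2q_A - (q_U + q_X) = 0.
Umbra's first-order condition: 323 - 2q_U - (q_A + q_X) = 0.
Xenon's first-order condition: 337 - 2q_X - (q_A + q_U) = 0.
Summing all 3 equations gives 891 − 4Q = 0, hence Q = 891/4.
Back-substituting: q_A = (231 − 891/4) = 33/4, q_U = (323 − 891/4) = 401/4, q_X = (337 − 891/4) = 457/4.
Total output Q = 891/4, so price P = 347 - 891/4 = 497/4.

124.25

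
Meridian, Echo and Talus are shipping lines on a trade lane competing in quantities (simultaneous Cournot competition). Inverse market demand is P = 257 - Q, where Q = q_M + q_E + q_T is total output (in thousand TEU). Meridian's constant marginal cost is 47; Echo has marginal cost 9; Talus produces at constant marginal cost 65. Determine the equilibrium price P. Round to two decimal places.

Meridian's profit: π_M = (257 - Q)q_M - (47q_M). Setting ∂π_M/∂q_M = 0: 210 - 2q_M - (q_E + q_T) = 0.
Echo's profit: π_E = (257 - Q)q_E - (9q_E). Setting ∂π_E/∂q_E = 0: 248 - 2q_E - (q_M + q_T) = 0.
Talus's profit: π_T = (257 - Q)q_T - (65q_T). Setting ∂π_T/∂q_T = 0: 192 - 2q_T - (q_M + q_E) = 0.
Adding the 3 conditions: 650 − 2Q − 2Q = 0, i.e. Q = 325/2.
Back-substituting: q_M = (210 − 325/2) = 95/2, q_E = (248 − 325/2) = 171/2, q_T = (192 − 325/2) = 59/2.
Total output Q = 325/2, so price P = 257 - 325/2 = 189/2.

94.50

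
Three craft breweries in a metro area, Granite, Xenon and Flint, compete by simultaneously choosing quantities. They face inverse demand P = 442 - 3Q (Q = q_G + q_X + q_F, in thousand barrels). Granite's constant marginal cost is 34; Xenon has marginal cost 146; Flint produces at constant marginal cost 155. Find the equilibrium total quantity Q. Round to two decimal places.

Granite's profit: π_G = (442 - 3Q)q_G - (34q_G). Setting ∂π_G/∂q_G = 0: 408 - 6q_G - 3(q_X + q_F) = 0.
Xenon's first-order condition: 296 - 6q_X - 3(q_G + q_F) = 0.
Flint's profit: π_F = (442 - 3Q)q_F - (155q_F). Setting ∂π_F/∂q_F = 0: 287 - 6q_F - 3(q_G + q_X) = 0.
Adding the 3 conditions: 991 − 6Q − 6Q = 0, i.e. Q = 991/12.
Back-substituting: q_G = (408 − 991/4)/3 = 641/12, q_X = (296 − 991/4)/3 = 193/12, q_F = (287 − 991/4)/3 = 157/12.
Total output Q = 641/12 + 193/12 + 157/12 = 991/12.

82.58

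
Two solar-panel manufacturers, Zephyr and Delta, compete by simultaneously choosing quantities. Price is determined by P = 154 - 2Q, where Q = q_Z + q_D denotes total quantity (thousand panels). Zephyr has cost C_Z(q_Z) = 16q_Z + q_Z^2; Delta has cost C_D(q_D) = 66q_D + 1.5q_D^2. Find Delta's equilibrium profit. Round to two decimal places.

Zephyr's profit: π_Z = (154 - 2Q)q_Z - (16q_Z + q_Z²). Setting ∂π_Z/∂q_Z = 0: 138 - 6q_Z - 2(q_D) = 0.
Delta's first-order condition: 88 - 7q_D - 2(q_Z) = 0.
So q_Z = (138 - 2q_D)/6 and q_D = (88 - 2q_Z)/7.
Solving the pair: q_Z = 395/19, q_D = 126/19.
Price P = 154 - 2·(521/19) = 1884/19.
Delta's profit: (1884/19)·(126/19) - 66·(126/19) - (3/2)(126/19)² = 153.9224.

153.92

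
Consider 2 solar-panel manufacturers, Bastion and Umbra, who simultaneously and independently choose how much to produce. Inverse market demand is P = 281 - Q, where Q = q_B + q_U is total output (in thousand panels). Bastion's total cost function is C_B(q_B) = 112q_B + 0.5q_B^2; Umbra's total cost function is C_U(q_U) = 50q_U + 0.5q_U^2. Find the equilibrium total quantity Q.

Bastion's profit: π_B = (281 - Q)q_B - (112q_B + (1/2)q_B²). Setting ∂π_B/∂q_B = 0: 169 - 3q_B - (q_U) = 0.
Umbra's profit: π_U = (281 - Q)q_U - (50q_U + (1/2)q_U²). Setting ∂π_U/∂q_U = 0: 231 - 3q_U - (q_B) = 0.
Rearranging gives the reaction functions q_B = (169 - q_U)/3 and q_U = (231 - q_B)/3.
Solving the pair: q_B = 69/2, q_U = 131/2.
Total output Q = 69/2 + 131/2 = 100.

100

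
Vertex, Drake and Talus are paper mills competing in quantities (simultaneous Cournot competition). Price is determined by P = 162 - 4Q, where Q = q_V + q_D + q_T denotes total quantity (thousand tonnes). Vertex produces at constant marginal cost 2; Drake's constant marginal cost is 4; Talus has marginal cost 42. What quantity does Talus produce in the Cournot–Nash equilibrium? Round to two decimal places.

2.63

Vertex's profit: π_V = (162 - 4Q)q_V - (2q_V). Setting ∂π_V/∂q_V = 0: 160 - 8q_V - 4(q_D + q_T) = 0.
Drake's profit: π_D = (162 - 4Q)q_D - (4q_D). Setting ∂π_D/∂q_D = 0: 158 - 8q_D - 4(q_V + q_T) = 0.
Talus's first-order condition: 120 - 8q_T - 4(q_V + q_D) = 0.
Adding the 3 conditions: 438 − 8Q − 8Q = 0, i.e. Q = 219/8.
Back-substituting: q_V = (160 − 219/2)/4 = 101/8, q_D = (158 − 219/2)/4 = 97/8, q_T = (120 − 219/2)/4 = 21/8.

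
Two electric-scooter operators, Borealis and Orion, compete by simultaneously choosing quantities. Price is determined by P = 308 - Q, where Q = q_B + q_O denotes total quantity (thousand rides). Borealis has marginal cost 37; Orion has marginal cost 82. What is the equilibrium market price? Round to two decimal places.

142.33

Borealis's profit: π_B = (308 - Q)q_B - (37q_B). Setting ∂π_B/∂q_B = 0: 271 - 2q_B - (q_O) = 0.
Orion's profit: π_O = (308 - Q)q_O - (82q_O). Setting ∂π_O/∂q_O = 0: 226 - 2q_O - (q_B) = 0.
So q_B = (271 - q_O)/2 and q_O = (226 - q_B)/2.
Substituting one into the other gives q_B = 316/3 and q_O = 181/3.
Total output Q = 497/3, so price P = 308 - 497/3 = 427/3.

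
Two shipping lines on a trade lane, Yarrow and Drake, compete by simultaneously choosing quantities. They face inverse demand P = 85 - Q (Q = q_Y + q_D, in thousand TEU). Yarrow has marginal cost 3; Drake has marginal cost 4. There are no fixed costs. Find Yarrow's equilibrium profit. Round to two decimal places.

Yarrow's profit: π_Y = (85 - Q)q_Y - (3q_Y). Setting ∂π_Y/∂q_Y = 0: 82 - 2q_Y - (q_D) = 0.
Drake's first-order condition: 81 - 2q_D - (q_Y) = 0.
Rearranging gives the reaction functions q_Y = (82 - q_D)/2 and q_D = (81 - q_Y)/2.
Substituting one into the other gives q_Y = 83/3 and q_D = 80/3.
Price P = 85 - 163/3 = 92/3.
Yarrow's profit: (92/3 - 3)·(83/3) = 765.4444.

765.44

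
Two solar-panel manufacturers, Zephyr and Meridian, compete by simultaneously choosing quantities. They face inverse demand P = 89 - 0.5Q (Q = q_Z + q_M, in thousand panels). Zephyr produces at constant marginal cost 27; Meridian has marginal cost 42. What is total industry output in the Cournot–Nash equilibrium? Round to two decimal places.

Zephyr's profit: π_Z = (89 - 0.5Q)q_Z - (27q_Z). Setting ∂π_Z/∂q_Z = 0: 62 - q_Z - (1/2)(q_M) = 0.
Meridian's profit: π_M = (89 - 0.5Q)q_M - (42q_M). Setting ∂π_M/∂q_M = 0: 47 - q_M - (1/2)(q_Z) = 0.
Best responses: q_Z = (62 - (1/2)q_M), q_M = (47 - (1/2)q_Z).
Substituting one into the other gives q_Z = 154/3 and q_M = 64/3.
Total output Q = 154/3 + 64/3 = 218/3.

72.67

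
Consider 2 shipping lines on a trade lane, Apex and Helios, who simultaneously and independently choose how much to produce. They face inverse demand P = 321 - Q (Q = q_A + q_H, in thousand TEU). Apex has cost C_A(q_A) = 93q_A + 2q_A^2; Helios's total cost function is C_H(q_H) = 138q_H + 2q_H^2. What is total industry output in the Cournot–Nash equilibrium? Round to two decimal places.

58.71

Apex's profit: π_A = (321 - Q)q_A - (93q_A + 2q_A²). Setting ∂π_A/∂q_A = 0: 228 - 6q_A - (q_H) = 0.
Helios's first-order condition: 183 - 6q_H - (q_A) = 0.
So q_A = (228 - q_H)/6 and q_H = (183 - q_A)/6.
Substituting one into the other gives q_A = 237/7 and q_H = 174/7.
Total output Q = 237/7 + 174/7 = 411/7.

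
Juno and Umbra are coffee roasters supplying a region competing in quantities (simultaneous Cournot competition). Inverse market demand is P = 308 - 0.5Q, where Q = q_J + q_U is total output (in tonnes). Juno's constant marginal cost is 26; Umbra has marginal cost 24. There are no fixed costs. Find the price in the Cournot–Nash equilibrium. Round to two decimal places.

Juno's profit: π_J = (308 - 0.5Q)q_J - (26q_J). Setting ∂π_J/∂q_J = 0: 282 - q_J - (1/2)(q_U) = 0.
Umbra's first-order condition: 284 - q_U - (1/2)(q_J) = 0.
Best responses: q_J = (282 - (1/2)q_U), q_U = (284 - (1/2)q_J).
Substituting one into the other gives q_J = 560/3 and q_U = 572/3.
Total output Q = 1132/3, so price P = 308 - (1/2)·(1132/3) = 358/3.

119.33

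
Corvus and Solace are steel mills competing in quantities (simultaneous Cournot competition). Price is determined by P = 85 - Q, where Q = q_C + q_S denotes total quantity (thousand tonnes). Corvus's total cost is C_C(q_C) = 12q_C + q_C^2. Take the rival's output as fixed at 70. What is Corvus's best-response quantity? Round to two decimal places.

0.75

With the rival's output fixed at 70, Corvus's profit is π_C = (85 - 70 - q_C)q_C - (12q_C + q_C²) = (15 - q_C)q_C - (12q_C + q_C²).
∂π_C/∂q_C = 3 - 4q_C = 0, so q_C = 3/4.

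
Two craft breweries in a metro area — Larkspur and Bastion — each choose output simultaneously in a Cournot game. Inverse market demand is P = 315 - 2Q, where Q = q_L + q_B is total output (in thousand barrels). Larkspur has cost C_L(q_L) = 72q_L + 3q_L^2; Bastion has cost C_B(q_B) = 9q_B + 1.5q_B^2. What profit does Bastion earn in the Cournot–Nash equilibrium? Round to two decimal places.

5323.50

Larkspur's profit: π_L = (315 - 2Q)q_L - (72q_L + 3q_L²). Setting ∂π_L/∂q_L = 0: 243 - 10q_L - 2(q_B) = 0.
Bastion's profit: π_B = (315 - 2Q)q_B - (9q_B + (3/2)q_B²). Setting ∂π_B/∂q_B = 0: 306 - 7q_B - 2(q_L) = 0.
Rearranging gives the reaction functions q_L = (243 - 2q_B)/10 and q_B = (306 - 2q_L)/7.
Solving the pair: q_L = 33/2, q_B = 39.
Price P = 315 - 2·(111/2) = 204.
Bastion's profit: 204·39 - 9·39 - (3/2)·39² = 5323.5000.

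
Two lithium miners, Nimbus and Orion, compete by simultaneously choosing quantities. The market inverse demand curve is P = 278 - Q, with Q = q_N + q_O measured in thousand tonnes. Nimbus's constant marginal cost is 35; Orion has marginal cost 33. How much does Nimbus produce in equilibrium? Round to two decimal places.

80.33

Nimbus's profit: π_N = (278 - Q)q_N - (35q_N). Setting ∂π_N/∂q_N = 0: 243 - 2q_N - (q_O) = 0.
Orion's profit: π_O = (278 - Q)q_O - (33q_O). Setting ∂π_O/∂q_O = 0: 245 - 2q_O - (q_N) = 0.
Best responses: q_N = (243 - q_O)/2, q_O = (245 - q_N)/2.
Solving the pair: q_N = 241/3, q_O = 247/3.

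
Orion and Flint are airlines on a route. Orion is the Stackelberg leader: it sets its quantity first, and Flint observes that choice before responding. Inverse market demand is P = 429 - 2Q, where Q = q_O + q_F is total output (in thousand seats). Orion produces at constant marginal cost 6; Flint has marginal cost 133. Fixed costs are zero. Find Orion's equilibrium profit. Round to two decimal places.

18906.25

The follower Flint best-responds to any q_O: π_F = (429 - 2Q)q_F - 133q_F.
Setting the follower's marginal profit to zero, 296 - 2q_O - 4q_F = 0, i.e. q_F = (296 - 2q_O)/4.
Orion substitutes q_F(q_O) into its own profit: π_O = q_O(429 - 2q_O - (296 - 2q_O)/2) - 6q_O = (281 - q_O)q_O - 6q_O.
Maximising: ∂π_O/∂q_O = 275 - 2q_O = 0, giving q_O = 275/2.
Then q_F = (296 - 2·(275/2))/4 = 21/4.
Price P = 429 - 2·(571/4) = 287/2.
Orion's profit: (287/2 - 6)·(275/2) = 18906.2500.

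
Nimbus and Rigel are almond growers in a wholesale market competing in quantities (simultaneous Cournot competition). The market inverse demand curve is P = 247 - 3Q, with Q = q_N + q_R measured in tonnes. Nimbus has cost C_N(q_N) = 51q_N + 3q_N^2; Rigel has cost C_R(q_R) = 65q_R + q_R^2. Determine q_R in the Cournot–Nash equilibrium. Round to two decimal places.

18.34

Nimbus's profit: π_N = (247 - 3Q)q_N - (51q_N + 3q_N²). Setting ∂π_N/∂q_N = 0: 196 - 12q_N - 3(q_R) = 0.
Rigel's profit: π_R = (247 - 3Q)q_R - (65q_R + q_R²). Setting ∂π_R/∂q_R = 0: 182 - 8q_R - 3(q_N) = 0.
Rearranging gives the reaction functions q_N = (196 - 3q_R)/12 and q_R = (182 - 3q_N)/8.
Substituting one into the other gives q_N = 1022/87 and q_R = 532/29.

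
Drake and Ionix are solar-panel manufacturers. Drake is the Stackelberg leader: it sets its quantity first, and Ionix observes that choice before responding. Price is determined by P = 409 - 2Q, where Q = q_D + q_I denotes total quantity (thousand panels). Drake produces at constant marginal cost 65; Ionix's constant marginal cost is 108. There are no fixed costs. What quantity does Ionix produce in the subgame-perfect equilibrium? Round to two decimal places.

26.88

Solve by backward induction. Given q_D, the follower Ionix maximises π_I = (409 - 2q_D - 2q_I)q_I - 108q_I.
Setting the follower's marginal profit to zero, 301 - 2q_D - 4q_I = 0, i.e. q_I = (301 - 2q_D)/4.
The leader anticipates this reaction. Substituting into P = 409 - 2Q gives P = 517/2 - q_D, so π_D = (517/2 - q_D)q_D - 65q_D.
The leader's first-order condition 387/2 - 2q_D = 0 yields q_D = 387/4.
Then q_I = (301 - 2·(387/4))/4 = 215/8.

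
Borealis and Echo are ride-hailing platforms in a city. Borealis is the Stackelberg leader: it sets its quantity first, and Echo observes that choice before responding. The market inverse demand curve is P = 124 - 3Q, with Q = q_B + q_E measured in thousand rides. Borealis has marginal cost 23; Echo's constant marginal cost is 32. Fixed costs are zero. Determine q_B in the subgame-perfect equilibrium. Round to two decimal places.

18.33

The follower Echo best-responds to any q_B: π_E = (124 - 3Q)q_E - 32q_E.
Setting the follower's marginal profit to zero, 92 - 3q_B - 6q_E = 0, i.e. q_E = (92 - 3q_B)/6.
The leader anticipates this reaction. Substituting into P = 124 - 3Q gives P = 78 - (3/2)q_B, so π_B = (78 - (3/2)q_B)q_B - 23q_B.
Leader FOC: 55 - 3q_B = 0, so q_B = 55/3.
Then q_E = (92 - 3·(55/3))/6 = 37/6.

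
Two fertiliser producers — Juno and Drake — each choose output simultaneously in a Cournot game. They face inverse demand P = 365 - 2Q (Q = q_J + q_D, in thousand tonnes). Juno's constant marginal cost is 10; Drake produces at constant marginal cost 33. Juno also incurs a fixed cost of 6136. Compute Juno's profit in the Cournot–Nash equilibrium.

1802

Juno's profit: π_J = (365 - 2Q)q_J - (10q_J). Setting ∂π_J/∂q_J = 0: 355 - 4q_J - 2(q_D) = 0.
Drake's profit: π_D = (365 - 2Q)q_D - (33q_D). Setting ∂π_D/∂q_D = 0: 332 - 4q_D - 2(q_J) = 0.
Best responses: q_J = (355 - 2q_D)/4, q_D = (332 - 2q_J)/4.
Substituting one into the other gives q_J = 63 and q_D = 103/2.
Price P = 365 - 2·(229/2) = 136.
Juno's profit: (136 - 10)·63 - 6136 = 1802.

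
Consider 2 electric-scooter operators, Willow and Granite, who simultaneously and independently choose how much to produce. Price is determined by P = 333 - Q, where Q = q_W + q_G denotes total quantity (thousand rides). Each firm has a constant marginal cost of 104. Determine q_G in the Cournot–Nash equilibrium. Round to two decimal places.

A representative firm's profit is π_i = q_i(333 - Q) - 104q_i.
First-order condition (treating rivals' output as given): 229 - 2q_i - q_j = 0.
By symmetry each firm produces the same amount; substituting q_j = q_i yields q_i = 229/3.

76.33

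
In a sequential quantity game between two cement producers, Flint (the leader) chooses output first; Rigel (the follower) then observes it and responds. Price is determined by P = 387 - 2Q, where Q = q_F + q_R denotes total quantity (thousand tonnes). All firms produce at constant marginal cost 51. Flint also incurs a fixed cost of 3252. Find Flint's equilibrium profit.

Solve by backward induction. Given q_F, the follower Rigel maximises π_R = (387 - 2q_F - 2q_R)q_R - 51q_R.
Follower FOC: 336 - 2q_F - 4q_R = 0, so q_R(q_F) = (336 - 2q_F)/4.
Flint substitutes q_R(q_F) into its own profit: π_F = q_F(387 - 2q_F - (336 - 2q_F)/2) - 51q_F = (219 - q_F)q_F - 51q_F.
The leader's first-order condition 168 - 2q_F = 0 yields q_F = 84.
Then q_R = (336 - 2·84)/4 = 42.
Price P = 387 - 2·126 = 135.
Flint's profit: (135 - 51)·84 - 3252 = 3804.

3804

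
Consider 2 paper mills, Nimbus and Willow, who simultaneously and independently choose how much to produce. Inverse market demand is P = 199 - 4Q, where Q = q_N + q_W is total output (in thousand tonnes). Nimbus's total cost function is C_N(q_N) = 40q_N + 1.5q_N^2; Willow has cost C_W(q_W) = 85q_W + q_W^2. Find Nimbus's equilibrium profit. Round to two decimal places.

Nimbus's profit: π_N = (199 - 4Q)q_N - (40q_N + (3/2)q_N²). Setting ∂π_N/∂q_N = 0: 159 - 11q_N - 4(q_W) = 0.
Willow's profit: π_W = (199 - 4Q)q_W - (85q_W + q_W²). Setting ∂π_W/∂q_W = 0: 114 - 10q_W - 4(q_N) = 0.
Best responses: q_N = (159 - 4q_W)/11, q_W = (114 - 4q_N)/10.
Solving the pair: q_N = 567/47, q_W = 309/47.
Price P = 199 - 4·(876/47) = 124.4468.
Nimbus's profit: 124.4468·(567/47) - 40·(567/47) - (3/2)(567/47)² = 800.4479.

800.45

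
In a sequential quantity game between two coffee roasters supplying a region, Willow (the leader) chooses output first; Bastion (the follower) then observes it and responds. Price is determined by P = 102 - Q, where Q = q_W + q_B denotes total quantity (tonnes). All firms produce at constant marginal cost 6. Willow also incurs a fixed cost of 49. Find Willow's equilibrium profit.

1103

The follower Bastion best-responds to any q_W: π_B = (102 - Q)q_B - 6q_B.
Follower FOC: 96 - q_W - 2q_B = 0, so q_B(q_W) = (96 - q_W)/2.
Willow substitutes q_B(q_W) into its own profit: π_W = q_W(102 - q_W - (96 - q_W)/2) - 6q_W = (54 - (1/2)q_W)q_W - 6q_W.
The leader's first-order condition 48 - q_W = 0 yields q_W = 48.
Then q_B = (96 - 48)/2 = 24.
Price P = 102 - 72 = 30.
Willow's profit: (30 - 6)·48 - 49 = 1103.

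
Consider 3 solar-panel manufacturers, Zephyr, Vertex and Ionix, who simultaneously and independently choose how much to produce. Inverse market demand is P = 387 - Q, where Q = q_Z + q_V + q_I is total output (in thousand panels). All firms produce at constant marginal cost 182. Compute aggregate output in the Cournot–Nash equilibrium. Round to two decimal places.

A representative firm's profit is π_i = q_i(387 - Q) - 182q_i.
Setting ∂π_i/∂q_i = 0 with rivals' quantities fixed: 205 - 2q_i - Σ_{j≠i} q_j = 0.
By symmetry each firm produces the same amount; substituting Σ_{j≠i} q_j = 2q_i yields q_i = 205/4.
Total output Q = 205/4 + 205/4 + 205/4 = 615/4.

153.75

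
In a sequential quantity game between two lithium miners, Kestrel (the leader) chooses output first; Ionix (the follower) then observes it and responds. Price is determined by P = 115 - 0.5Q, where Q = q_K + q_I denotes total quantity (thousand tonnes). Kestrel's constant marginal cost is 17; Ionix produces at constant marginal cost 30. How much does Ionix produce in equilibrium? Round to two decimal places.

Solve by backward induction. Given q_K, the follower Ionix maximises π_I = (115 - (1/2)q_K - (1/2)q_I)q_I - 30q_I.
Follower FOC: 85 - (1/2)q_K - q_I = 0, so q_I(q_K) = (85 - (1/2)q_K).
Kestrel substitutes q_I(q_K) into its own profit: π_K = q_K(115 - (1/2)q_K - (85 - (1/2)q_K)/2) - 17q_K = (145/2 - (1/4)q_K)q_K - 17q_K.
Leader FOC: 111/2 - (1/2)q_K = 0, so q_K = 111.
Then q_I = (85 - (1/2)·111) = 59/2.

29.50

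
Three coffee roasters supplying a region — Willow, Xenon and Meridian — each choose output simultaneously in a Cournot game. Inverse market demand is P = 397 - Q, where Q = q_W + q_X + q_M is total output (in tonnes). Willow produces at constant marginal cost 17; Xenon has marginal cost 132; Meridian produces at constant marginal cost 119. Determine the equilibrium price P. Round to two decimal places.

Willow's profit: π_W = (397 - Q)q_W - (17q_W). Setting ∂π_W/∂q_W = 0: 380 - 2q_W - (q_X + q_M) = 0.
Xenon's first-order condition: 265 - 2q_X - (q_W + q_M) = 0.
Meridian's first-order condition: 278 - 2q_M - (q_W + q_X) = 0.
Adding the 3 conditions: 923 − 2Q − 2Q = 0, i.e. Q = 923/4.
Back-substituting: q_W = (380 − 923/4) = 597/4, q_X = (265 − 923/4) = 137/4, q_M = (278 − 923/4) = 189/4.
Total output Q = 923/4, so price P = 397 - 923/4 = 665/4.

166.25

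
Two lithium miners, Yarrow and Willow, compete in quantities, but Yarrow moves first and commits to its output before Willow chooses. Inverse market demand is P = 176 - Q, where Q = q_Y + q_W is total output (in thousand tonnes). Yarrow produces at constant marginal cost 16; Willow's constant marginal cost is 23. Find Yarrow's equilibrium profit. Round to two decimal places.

3486.13

Solve by backward induction. Given q_Y, the follower Willow maximises π_W = (176 - q_Y - q_W)q_W - 23q_W.
Follower FOC: 153 - q_Y - 2q_W = 0, so q_W(q_Y) = (153 - q_Y)/2.
The leader anticipates this reaction. Substituting into P = 176 - Q gives P = 199/2 - (1/2)q_Y, so π_Y = (199/2 - (1/2)q_Y)q_Y - 16q_Y.
Leader FOC: 167/2 - q_Y = 0, so q_Y = 167/2.
Then q_W = (153 - 167/2)/2 = 139/4.
Price P = 176 - 473/4 = 231/4.
Yarrow's profit: (231/4 - 16)·(167/2) = 3486.1250.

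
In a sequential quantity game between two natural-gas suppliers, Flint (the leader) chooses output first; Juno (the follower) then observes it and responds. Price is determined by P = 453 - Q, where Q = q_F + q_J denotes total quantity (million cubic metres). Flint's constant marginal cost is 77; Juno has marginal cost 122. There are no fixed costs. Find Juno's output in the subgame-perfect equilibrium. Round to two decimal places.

The follower Juno best-responds to any q_F: π_J = (453 - Q)q_J - 122q_J.
∂π_J/∂q_J = 331 - q_F - 2q_J = 0 gives the reaction function q_J = (331 - q_F)/2.
Flint substitutes q_J(q_F) into its own profit: π_F = q_F(453 - q_F - (331 - q_F)/2) - 77q_F = (575/2 - (1/2)q_F)q_F - 77q_F.
The leader's first-order condition 421/2 - q_F = 0 yields q_F = 421/2.
Then q_J = (331 - 421/2)/2 = 241/4.

60.25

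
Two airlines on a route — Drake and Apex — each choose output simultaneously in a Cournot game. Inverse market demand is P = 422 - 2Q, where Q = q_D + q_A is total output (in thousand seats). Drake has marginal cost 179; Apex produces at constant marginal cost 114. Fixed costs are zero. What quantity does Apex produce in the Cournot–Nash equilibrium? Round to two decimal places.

62.17

Drake's profit: π_D = (422 - 2Q)q_D - (179q_D). Setting ∂π_D/∂q_D = 0: 243 - 4q_D - 2(q_A) = 0.
Apex's first-order condition: 308 - 4q_A - 2(q_D) = 0.
So q_D = (243 - 2q_A)/4 and q_A = (308 - 2q_D)/4.
Substituting one into the other gives q_D = 89/3 and q_A = 373/6.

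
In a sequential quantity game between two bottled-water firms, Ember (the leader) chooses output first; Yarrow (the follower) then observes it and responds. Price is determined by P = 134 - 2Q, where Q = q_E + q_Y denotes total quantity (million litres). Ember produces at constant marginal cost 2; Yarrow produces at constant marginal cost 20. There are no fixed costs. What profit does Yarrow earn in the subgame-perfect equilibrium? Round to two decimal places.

190.13

Solve by backward induction. Given q_E, the follower Yarrow maximises π_Y = (134 - 2q_E - 2q_Y)q_Y - 20q_Y.
Setting the follower's marginal profit to zero, 114 - 2q_E - 4q_Y = 0, i.e. q_Y = (114 - 2q_E)/4.
The leader anticipates this reaction. Substituting into P = 134 - 2Q gives P = 77 - q_E, so π_E = (77 - q_E)q_E - 2q_E.
Maximising: ∂π_E/∂q_E = 75 - 2q_E = 0, giving q_E = 75/2.
Then q_Y = (114 - 2·(75/2))/4 = 39/4.
Price P = 134 - 2·(189/4) = 79/2.
Yarrow's profit: (79/2 - 20)·(39/4) = 1521/8.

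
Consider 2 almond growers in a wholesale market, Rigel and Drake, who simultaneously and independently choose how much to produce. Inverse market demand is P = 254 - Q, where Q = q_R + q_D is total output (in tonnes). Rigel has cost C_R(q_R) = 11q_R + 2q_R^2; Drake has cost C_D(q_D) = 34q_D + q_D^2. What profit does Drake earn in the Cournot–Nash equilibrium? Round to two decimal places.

4385.36

Rigel's profit: π_R = (254 - Q)q_R - (11q_R + 2q_R²). Setting ∂π_R/∂q_R = 0: 243 - 6q_R - (q_D) = 0.
Drake's profit: π_D = (254 - Q)q_D - (34q_D + q_D²). Setting ∂π_D/∂q_D = 0: 220 - 4q_D - (q_R) = 0.
Rearranging gives the reaction functions q_R = (243 - q_D)/6 and q_D = (220 - q_R)/4.
Solving the pair: q_R = 752/23, q_D = 1077/23.
Price P = 254 - 1829/23 = 174.4783.
Drake's profit: 174.4783·(1077/23) - 34·(1077/23) - (1077/23)² = 4385.3648.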